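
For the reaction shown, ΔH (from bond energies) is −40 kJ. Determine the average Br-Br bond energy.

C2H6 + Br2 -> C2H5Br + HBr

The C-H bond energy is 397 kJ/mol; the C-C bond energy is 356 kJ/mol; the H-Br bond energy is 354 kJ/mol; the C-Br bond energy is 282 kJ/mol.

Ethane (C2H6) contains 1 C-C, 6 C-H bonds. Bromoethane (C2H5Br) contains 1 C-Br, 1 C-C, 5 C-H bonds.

Let D be the Br-Br bond energy.
Σ(broken) = 1×D + 1×356 + 6×397 = 2738 + D
Σ(formed) = 1×282 + 1×356 + 5×397 + 1×354 = 2977
ΔH = Σ(broken) − Σ(formed) = (2738 + D) − (2977) = −239 + D
Setting this equal to −40 kJ gives D = 199 kJ/mol.

D(Br-Br) ≈ 199 kJ/mol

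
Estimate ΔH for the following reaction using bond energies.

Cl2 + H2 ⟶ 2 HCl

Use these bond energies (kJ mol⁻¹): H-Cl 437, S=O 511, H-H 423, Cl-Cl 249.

ΔH ≈ −202 kJ

Bonds broken (reactants):
  Cl-Cl: 1 × 249 = 249
  H-H: 1 × 423 = 423
  Σ(broken) = 672 kJ
Bonds formed (products):
  H-Cl: 2 × 437 = 874
  Σ(formed) = 874 kJ
ΔH = Σ(broken) − Σ(formed) = 672 − 874 = −202 kJ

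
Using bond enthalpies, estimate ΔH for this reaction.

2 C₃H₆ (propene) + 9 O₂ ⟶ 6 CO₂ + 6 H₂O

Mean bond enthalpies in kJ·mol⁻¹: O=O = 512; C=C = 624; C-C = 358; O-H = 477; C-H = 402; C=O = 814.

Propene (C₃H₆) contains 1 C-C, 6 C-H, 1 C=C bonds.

Bonds broken (reactants):
  C-C: 2 × 358 = 716
  C-H: 12 × 402 = 4824
  C=C: 2 × 624 = 1248
  O=O: 9 × 512 = 4608
  Σ(broken) = 11396 kJ
Bonds formed (products):
  C=O: 12 × 814 = 9768
  O-H: 12 × 477 = 5724
  Σ(formed) = 15492 kJ
ΔH = Σ(broken) − Σ(formed) = 11396 − 15492 = −4096 kJ

ΔH ≈ −4096 kJ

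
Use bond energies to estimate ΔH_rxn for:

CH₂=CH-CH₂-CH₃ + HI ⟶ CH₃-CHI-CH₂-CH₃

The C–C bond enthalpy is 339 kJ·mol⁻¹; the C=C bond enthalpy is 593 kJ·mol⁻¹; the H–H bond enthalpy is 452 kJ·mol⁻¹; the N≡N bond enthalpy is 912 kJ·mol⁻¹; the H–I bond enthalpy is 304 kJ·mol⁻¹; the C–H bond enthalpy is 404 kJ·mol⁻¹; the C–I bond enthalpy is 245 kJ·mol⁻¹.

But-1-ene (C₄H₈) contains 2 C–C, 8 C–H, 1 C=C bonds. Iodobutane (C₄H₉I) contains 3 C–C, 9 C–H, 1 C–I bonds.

ΔH ≈ −91 kJ

Bonds broken (reactants):
  C–C: 2 × 339 = 678
  C–H: 8 × 404 = 3232
  C=C: 1 × 593 = 593
  H–I: 1 × 304 = 304
  Σ(broken) = 4807 kJ
Bonds formed (products):
  C–C: 3 × 339 = 1017
  C–H: 9 × 404 = 3636
  C–I: 1 × 245 = 245
  Σ(formed) = 4898 kJ
ΔH = Σ(broken) − Σ(formed) = 4807 − 4898 = −91 kJ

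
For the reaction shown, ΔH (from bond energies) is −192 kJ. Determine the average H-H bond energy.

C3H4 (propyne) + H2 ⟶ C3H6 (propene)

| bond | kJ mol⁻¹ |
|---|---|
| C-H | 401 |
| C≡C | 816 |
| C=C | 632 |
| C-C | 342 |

Let D be the H-H bond energy.
Σ(broken) = 1×816 + 1×342 + 4×401 + 1×D = 2762 + D
Σ(formed) = 1×342 + 6×401 + 1×632 = 3380
ΔH = Σ(broken) − Σ(formed) = (2762 + D) − (3380) = −618 + D
Setting this equal to −192 kJ gives D = 426 kJ/mol.

D(H-H) ≈ 426 kJ/mol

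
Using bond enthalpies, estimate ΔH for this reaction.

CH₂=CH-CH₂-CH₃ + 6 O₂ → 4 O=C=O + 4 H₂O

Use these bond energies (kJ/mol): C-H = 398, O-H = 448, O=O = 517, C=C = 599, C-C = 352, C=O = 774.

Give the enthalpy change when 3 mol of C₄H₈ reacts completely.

Bonds broken (reactants):
  C-C: 2 × 352 = 704
  C-H: 8 × 398 = 3184
  C=C: 1 × 599 = 599
  O=O: 6 × 517 = 3102
  Σ(broken) = 7589 kJ
Bonds formed (products):
  C=O: 8 × 774 = 6192
  O-H: 8 × 448 = 3584
  Σ(formed) = 9776 kJ
ΔH = Σ(broken) − Σ(formed) = 7589 − 9776 = −2187 kJ
For 3× the reaction as written: 3 × (−2187) = −6561 kJ

ΔH = −6561 kJ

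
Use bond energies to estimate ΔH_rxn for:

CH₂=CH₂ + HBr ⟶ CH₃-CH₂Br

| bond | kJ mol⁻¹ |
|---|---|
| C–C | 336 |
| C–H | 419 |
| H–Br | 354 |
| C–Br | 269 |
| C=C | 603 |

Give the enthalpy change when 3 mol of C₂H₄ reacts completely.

ΔH = −201 kJ

Bonds broken (reactants):
  C–H: 4 × 419 = 1676
  C=C: 1 × 603 = 603
  H–Br: 1 × 354 = 354
  Σ(broken) = 2633 kJ
Bonds formed (products):
  C–Br: 1 × 269 = 269
  C–C: 1 × 336 = 336
  C–H: 5 × 419 = 2095
  Σ(formed) = 2700 kJ
ΔH = Σ(broken) − Σ(formed) = 2633 − 2700 = −67 kJ
For 3× the reaction as written: 3 × (−67) = −201 kJ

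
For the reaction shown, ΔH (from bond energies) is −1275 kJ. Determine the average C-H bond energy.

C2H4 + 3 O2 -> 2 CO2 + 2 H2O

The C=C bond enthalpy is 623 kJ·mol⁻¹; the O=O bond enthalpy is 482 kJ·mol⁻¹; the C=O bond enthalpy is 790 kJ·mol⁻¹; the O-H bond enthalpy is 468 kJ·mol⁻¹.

D(C-H) ≈ 422 kJ/mol

Let D be the C-H bond energy.
Σ(broken) = 4×D + 1×623 + 3×482 = 2069 + 4D
Σ(formed) = 4×790 + 4×468 = 5032
ΔH = Σ(broken) − Σ(formed) = (2069 + 4D) − (5032) = −2963 + 4D
Setting this equal to −1275 kJ gives 4D = 1688, so D = 422 kJ/mol.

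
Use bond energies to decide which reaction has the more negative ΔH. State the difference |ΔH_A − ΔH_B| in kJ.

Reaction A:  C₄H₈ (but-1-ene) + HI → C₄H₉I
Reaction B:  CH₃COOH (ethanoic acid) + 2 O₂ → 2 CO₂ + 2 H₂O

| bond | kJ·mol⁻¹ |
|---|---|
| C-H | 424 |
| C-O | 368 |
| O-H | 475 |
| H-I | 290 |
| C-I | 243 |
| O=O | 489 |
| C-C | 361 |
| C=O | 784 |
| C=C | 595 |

Reaction A:
  Bonds broken (reactants):
    C-C: 2 × 361 = 722
    C-H: 8 × 424 = 3392
    C=C: 1 × 595 = 595
    H-I: 1 × 290 = 290
    Σ(broken) = 4999 kJ
  Bonds formed (products):
    C-C: 3 × 361 = 1083
    C-H: 9 × 424 = 3816
    C-I: 1 × 243 = 243
    Σ(formed) = 5142 kJ
  ΔH_A = 4999 − 5142 = −143 kJ
Reaction B:
  Bonds broken (reactants):
    C-C: 1 × 361 = 361
    C-H: 3 × 424 = 1272
    C-O: 1 × 368 = 368
    C=O: 1 × 784 = 784
    O-H: 1 × 475 = 475
    O=O: 2 × 489 = 978
    Σ(broken) = 4238 kJ
  Bonds formed (products):
    C=O: 4 × 784 = 3136
    O-H: 4 × 475 = 1900
    Σ(formed) = 5036 kJ
  ΔH_B = 4238 − 5036 = −798 kJ
ΔH_A − ΔH_B = +655 kJ, so reaction B has the more negative ΔH; |ΔH_A − ΔH_B| = 655 kJ.

Reaction B, by 655 kJ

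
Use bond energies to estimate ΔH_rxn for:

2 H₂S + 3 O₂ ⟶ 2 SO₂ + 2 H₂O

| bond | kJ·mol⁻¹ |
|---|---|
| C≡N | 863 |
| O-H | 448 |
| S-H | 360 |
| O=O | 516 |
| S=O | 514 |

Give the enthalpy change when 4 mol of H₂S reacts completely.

Bonds broken (reactants):
  O=O: 3 × 516 = 1548
  S-H: 4 × 360 = 1440
  Σ(broken) = 2988 kJ
Bonds formed (products):
  O-H: 4 × 448 = 1792
  S=O: 4 × 514 = 2056
  Σ(formed) = 3848 kJ
ΔH = Σ(broken) − Σ(formed) = 2988 − 3848 = −860 kJ
For 2× the reaction as written: 2 × (−860) = −1720 kJ

ΔH = −1720 kJ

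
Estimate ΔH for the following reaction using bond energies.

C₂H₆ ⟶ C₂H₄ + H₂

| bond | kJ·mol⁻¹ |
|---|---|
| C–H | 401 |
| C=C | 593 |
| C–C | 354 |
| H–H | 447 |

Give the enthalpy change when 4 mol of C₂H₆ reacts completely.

Bonds broken (reactants):
  C–C: 1 × 354 = 354
  C–H: 6 × 401 = 2406
  Σ(broken) = 2760 kJ
Bonds formed (products):
  C–H: 4 × 401 = 1604
  C=C: 1 × 593 = 593
  H–H: 1 × 447 = 447
  Σ(formed) = 2644 kJ
ΔH = Σ(broken) − Σ(formed) = 2760 − 2644 = +116 kJ
For 4× the reaction as written: 4 × (+116) = +464 kJ

ΔH = +464 kJ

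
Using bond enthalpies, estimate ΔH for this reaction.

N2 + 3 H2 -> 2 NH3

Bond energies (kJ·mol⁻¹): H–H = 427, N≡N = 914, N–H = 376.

ΔH ≈ −61 kJ

Bonds broken (reactants):
  H–H: 3 × 427 = 1281
  N≡N: 1 × 914 = 914
  Σ(broken) = 2195 kJ
Bonds formed (products):
  N–H: 6 × 376 = 2256
  Σ(formed) = 2256 kJ
ΔH = Σ(broken) − Σ(formed) = 2195 − 2256 = −61 kJ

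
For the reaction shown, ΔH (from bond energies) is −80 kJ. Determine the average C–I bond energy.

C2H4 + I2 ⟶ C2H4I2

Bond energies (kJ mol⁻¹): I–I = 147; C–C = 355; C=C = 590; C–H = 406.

D(C–I) ≈ 231 kJ/mol

Let D be the C–I bond energy.
Σ(broken) = 4×406 + 1×590 + 1×147 = 2361
Σ(formed) = 1×355 + 4×406 + 2×D = 1979 + 2D
ΔH = Σ(broken) − Σ(formed) = (2361) − (1979 + 2D) = +382 − 2D
Setting this equal to −80 kJ gives 2D = 462, so D = 231 kJ/mol.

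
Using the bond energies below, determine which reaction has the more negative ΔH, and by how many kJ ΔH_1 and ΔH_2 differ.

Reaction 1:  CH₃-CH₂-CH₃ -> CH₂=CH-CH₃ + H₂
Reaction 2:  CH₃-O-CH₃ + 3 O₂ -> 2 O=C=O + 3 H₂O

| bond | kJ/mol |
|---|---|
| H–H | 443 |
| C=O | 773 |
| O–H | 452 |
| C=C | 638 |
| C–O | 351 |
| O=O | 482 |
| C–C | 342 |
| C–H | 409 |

Reaction 2, by 1281 kJ

Reaction 1:
  Bonds broken (reactants):
    C–C: 2 × 342 = 684
    C–H: 8 × 409 = 3272
    Σ(broken) = 3956 kJ
  Bonds formed (products):
    C–C: 1 × 342 = 342
    C–H: 6 × 409 = 2454
    C=C: 1 × 638 = 638
    H–H: 1 × 443 = 443
    Σ(formed) = 3877 kJ
  ΔH_1 = 3956 − 3877 = +79 kJ
Reaction 2:
  Bonds broken (reactants):
    C–H: 6 × 409 = 2454
    C–O: 2 × 351 = 702
    O=O: 3 × 482 = 1446
    Σ(broken) = 4602 kJ
  Bonds formed (products):
    C=O: 4 × 773 = 3092
    O–H: 6 × 452 = 2712
    Σ(formed) = 5804 kJ
  ΔH_2 = 4602 − 5804 = −1202 kJ
ΔH_1 − ΔH_2 = +1281 kJ, so reaction 2 has the more negative ΔH; |ΔH_1 − ΔH_2| = 1281 kJ.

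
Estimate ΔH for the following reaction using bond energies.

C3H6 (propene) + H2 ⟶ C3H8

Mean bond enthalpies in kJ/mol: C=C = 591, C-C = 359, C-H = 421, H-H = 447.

Bonds broken (reactants):
  C-C: 1 × 359 = 359
  C-H: 6 × 421 = 2526
  C=C: 1 × 591 = 591
  H-H: 1 × 447 = 447
  Σ(broken) = 3923 kJ
Bonds formed (products):
  C-C: 2 × 359 = 718
  C-H: 8 × 421 = 3368
  Σ(formed) = 4086 kJ
ΔH = Σ(broken) − Σ(formed) = 3923 − 4086 = −163 kJ

ΔH ≈ −163 kJ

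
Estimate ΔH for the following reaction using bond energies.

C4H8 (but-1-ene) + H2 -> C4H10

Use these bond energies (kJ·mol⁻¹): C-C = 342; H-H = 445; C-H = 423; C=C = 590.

ΔH ≈ −153 kJ

Bonds broken (reactants):
  C-C: 2 × 342 = 684
  C-H: 8 × 423 = 3384
  C=C: 1 × 590 = 590
  H-H: 1 × 445 = 445
  Σ(broken) = 5103 kJ
Bonds formed (products):
  C-C: 3 × 342 = 1026
  C-H: 10 × 423 = 4230
  Σ(formed) = 5256 kJ
ΔH = Σ(broken) − Σ(formed) = 5103 − 5256 = −153 kJ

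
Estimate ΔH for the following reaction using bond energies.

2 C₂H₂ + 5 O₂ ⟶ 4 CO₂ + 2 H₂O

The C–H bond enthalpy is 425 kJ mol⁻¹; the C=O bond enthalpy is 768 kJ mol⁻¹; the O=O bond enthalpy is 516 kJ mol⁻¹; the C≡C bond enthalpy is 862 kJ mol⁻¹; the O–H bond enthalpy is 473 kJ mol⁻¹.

Bonds broken (reactants):
  C≡C: 2 × 862 = 1724
  C–H: 4 × 425 = 1700
  O=O: 5 × 516 = 2580
  Σ(broken) = 6004 kJ
Bonds formed (products):
  C=O: 8 × 768 = 6144
  O–H: 4 × 473 = 1892
  Σ(formed) = 8036 kJ
ΔH = Σ(broken) − Σ(formed) = 6004 − 8036 = −2032 kJ

ΔH ≈ −2032 kJ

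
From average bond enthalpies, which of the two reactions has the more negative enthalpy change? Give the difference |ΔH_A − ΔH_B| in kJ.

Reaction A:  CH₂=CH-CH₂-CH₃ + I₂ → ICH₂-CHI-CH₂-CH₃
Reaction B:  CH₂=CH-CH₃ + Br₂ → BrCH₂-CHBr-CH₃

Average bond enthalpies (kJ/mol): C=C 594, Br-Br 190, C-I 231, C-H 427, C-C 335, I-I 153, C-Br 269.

Reaction B, by 39 kJ

Reaction A:
  Bonds broken (reactants):
    C-C: 2 × 335 = 670
    C-H: 8 × 427 = 3416
    C=C: 1 × 594 = 594
    I-I: 1 × 153 = 153
    Σ(broken) = 4833 kJ
  Bonds formed (products):
    C-C: 3 × 335 = 1005
    C-H: 8 × 427 = 3416
    C-I: 2 × 231 = 462
    Σ(formed) = 4883 kJ
  ΔH_A = 4833 − 4883 = −50 kJ
Reaction B:
  Bonds broken (reactants):
    Br-Br: 1 × 190 = 190
    C-C: 1 × 335 = 335
    C-H: 6 × 427 = 2562
    C=C: 1 × 594 = 594
    Σ(broken) = 3681 kJ
  Bonds formed (products):
    C-Br: 2 × 269 = 538
    C-C: 2 × 335 = 670
    C-H: 6 × 427 = 2562
    Σ(formed) = 3770 kJ
  ΔH_B = 3681 − 3770 = −89 kJ
ΔH_A − ΔH_B = +39 kJ, so reaction B has the more negative ΔH; |ΔH_A − ΔH_B| = 39 kJ.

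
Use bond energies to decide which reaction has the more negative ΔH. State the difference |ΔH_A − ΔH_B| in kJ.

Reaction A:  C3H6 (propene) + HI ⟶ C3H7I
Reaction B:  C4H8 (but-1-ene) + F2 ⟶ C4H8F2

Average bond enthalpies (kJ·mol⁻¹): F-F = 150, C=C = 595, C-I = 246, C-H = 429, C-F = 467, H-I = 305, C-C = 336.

Reaction A:
  Bonds broken (reactants):
    C-C: 1 × 336 = 336
    C-H: 6 × 429 = 2574
    C=C: 1 × 595 = 595
    H-I: 1 × 305 = 305
    Σ(broken) = 3810 kJ
  Bonds formed (products):
    C-C: 2 × 336 = 672
    C-H: 7 × 429 = 3003
    C-I: 1 × 246 = 246
    Σ(formed) = 3921 kJ
  ΔH_A = 3810 − 3921 = −111 kJ
Reaction B:
  Bonds broken (reactants):
    C-C: 2 × 336 = 672
    C-H: 8 × 429 = 3432
    C=C: 1 × 595 = 595
    F-F: 1 × 150 = 150
    Σ(broken) = 4849 kJ
  Bonds formed (products):
    C-C: 3 × 336 = 1008
    C-F: 2 × 467 = 934
    C-H: 8 × 429 = 3432
    Σ(formed) = 5374 kJ
  ΔH_B = 4849 − 5374 = −525 kJ
ΔH_A − ΔH_B = +414 kJ, so reaction B has the more negative ΔH; |ΔH_A − ΔH_B| = 414 kJ.

Reaction B, by 414 kJ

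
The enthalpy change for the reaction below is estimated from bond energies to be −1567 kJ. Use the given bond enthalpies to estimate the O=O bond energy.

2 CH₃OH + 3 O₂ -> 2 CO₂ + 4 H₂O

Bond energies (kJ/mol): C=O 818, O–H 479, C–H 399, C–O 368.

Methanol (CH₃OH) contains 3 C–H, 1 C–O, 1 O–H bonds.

Let D be the O=O bond energy.
Σ(broken) = 6×399 + 2×368 + 2×479 + 3×D = 4088 + 3D
Σ(formed) = 4×818 + 8×479 = 7104
ΔH = Σ(broken) − Σ(formed) = (4088 + 3D) − (7104) = −3016 + 3D
Setting this equal to −1567 kJ gives 3D = 1449, so D = 483 kJ/mol.

D(O=O) ≈ 483 kJ/mol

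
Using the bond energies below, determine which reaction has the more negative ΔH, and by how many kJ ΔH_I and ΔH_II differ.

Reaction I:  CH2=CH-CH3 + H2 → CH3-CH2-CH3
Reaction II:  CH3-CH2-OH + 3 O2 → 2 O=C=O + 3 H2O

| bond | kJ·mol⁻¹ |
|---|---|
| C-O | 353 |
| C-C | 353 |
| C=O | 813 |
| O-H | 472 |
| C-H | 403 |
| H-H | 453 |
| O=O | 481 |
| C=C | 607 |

Reaction I:
  Bonds broken (reactants):
    C-C: 1 × 353 = 353
    C-H: 6 × 403 = 2418
    C=C: 1 × 607 = 607
    H-H: 1 × 453 = 453
    Σ(broken) = 3831 kJ
  Bonds formed (products):
    C-C: 2 × 353 = 706
    C-H: 8 × 403 = 3224
    Σ(formed) = 3930 kJ
  ΔH_I = 3831 − 3930 = −99 kJ
Reaction II:
  Bonds broken (reactants):
    C-C: 1 × 353 = 353
    C-H: 5 × 403 = 2015
    C-O: 1 × 353 = 353
    O-H: 1 × 472 = 472
    O=O: 3 × 481 = 1443
    Σ(broken) = 4636 kJ
  Bonds formed (products):
    C=O: 4 × 813 = 3252
    O-H: 6 × 472 = 2832
    Σ(formed) = 6084 kJ
  ΔH_II = 4636 − 6084 = −1448 kJ
ΔH_I − ΔH_II = +1349 kJ, so reaction II has the more negative ΔH; |ΔH_I − ΔH_II| = 1349 kJ.

Reaction II, by 1349 kJ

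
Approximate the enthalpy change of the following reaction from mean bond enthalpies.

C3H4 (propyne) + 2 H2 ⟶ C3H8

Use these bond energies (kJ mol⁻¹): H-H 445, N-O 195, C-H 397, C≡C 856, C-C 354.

ΔH ≈ −196 kJ

Bonds broken (reactants):
  C≡C: 1 × 856 = 856
  C-C: 1 × 354 = 354
  C-H: 4 × 397 = 1588
  H-H: 2 × 445 = 890
  Σ(broken) = 3688 kJ
Bonds formed (products):
  C-C: 2 × 354 = 708
  C-H: 8 × 397 = 3176
  Σ(formed) = 3884 kJ
ΔH = Σ(broken) − Σ(formed) = 3688 − 3884 = −196 kJ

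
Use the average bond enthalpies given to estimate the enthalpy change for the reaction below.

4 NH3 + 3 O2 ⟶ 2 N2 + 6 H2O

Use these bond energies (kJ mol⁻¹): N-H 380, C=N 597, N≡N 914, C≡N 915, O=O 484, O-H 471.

ΔH ≈ −1468 kJ

Bonds broken (reactants):
  N-H: 12 × 380 = 4560
  O=O: 3 × 484 = 1452
  Σ(broken) = 6012 kJ
Bonds formed (products):
  N≡N: 2 × 914 = 1828
  O-H: 12 × 471 = 5652
  Σ(formed) = 7480 kJ
ΔH = Σ(broken) − Σ(formed) = 6012 − 7480 = −1468 kJ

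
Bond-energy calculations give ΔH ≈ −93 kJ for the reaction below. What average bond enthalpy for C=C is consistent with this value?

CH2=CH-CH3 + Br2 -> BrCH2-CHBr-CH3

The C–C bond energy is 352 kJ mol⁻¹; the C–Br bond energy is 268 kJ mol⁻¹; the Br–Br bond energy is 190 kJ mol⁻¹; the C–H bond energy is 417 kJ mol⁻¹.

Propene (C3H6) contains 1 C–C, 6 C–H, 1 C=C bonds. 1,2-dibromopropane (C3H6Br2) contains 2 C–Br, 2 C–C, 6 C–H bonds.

D(C=C) ≈ 605 kJ/mol

Let D be the C=C bond energy.
Σ(broken) = 1×190 + 1×352 + 6×417 + 1×D = 3044 + D
Σ(formed) = 2×268 + 2×352 + 6×417 = 3742
ΔH = Σ(broken) − Σ(formed) = (3044 + D) − (3742) = −698 + D
Setting this equal to −93 kJ gives D = 605 kJ/mol.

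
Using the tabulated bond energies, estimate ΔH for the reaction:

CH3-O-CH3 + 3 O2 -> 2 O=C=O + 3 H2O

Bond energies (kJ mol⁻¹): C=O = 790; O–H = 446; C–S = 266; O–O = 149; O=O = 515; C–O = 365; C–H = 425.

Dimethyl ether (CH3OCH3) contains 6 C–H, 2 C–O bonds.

ΔH ≈ −1011 kJ

Bonds broken (reactants):
  C–H: 6 × 425 = 2550
  C–O: 2 × 365 = 730
  O=O: 3 × 515 = 1545
  Σ(broken) = 4825 kJ
Bonds formed (products):
  C=O: 4 × 790 = 3160
  O–H: 6 × 446 = 2676
  Σ(formed) = 5836 kJ
ΔH = Σ(broken) − Σ(formed) = 4825 − 5836 = −1011 kJ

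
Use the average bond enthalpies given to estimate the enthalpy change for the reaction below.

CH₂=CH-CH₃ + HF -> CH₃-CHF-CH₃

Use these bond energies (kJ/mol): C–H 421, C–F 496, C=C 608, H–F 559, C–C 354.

Bonds broken (reactants):
  C–C: 1 × 354 = 354
  C–H: 6 × 421 = 2526
  C=C: 1 × 608 = 608
  H–F: 1 × 559 = 559
  Σ(broken) = 4047 kJ
Bonds formed (products):
  C–C: 2 × 354 = 708
  C–F: 1 × 496 = 496
  C–H: 7 × 421 = 2947
  Σ(formed) = 4151 kJ
ΔH = Σ(broken) − Σ(formed) = 4047 − 4151 = −104 kJ

ΔH ≈ −104 kJ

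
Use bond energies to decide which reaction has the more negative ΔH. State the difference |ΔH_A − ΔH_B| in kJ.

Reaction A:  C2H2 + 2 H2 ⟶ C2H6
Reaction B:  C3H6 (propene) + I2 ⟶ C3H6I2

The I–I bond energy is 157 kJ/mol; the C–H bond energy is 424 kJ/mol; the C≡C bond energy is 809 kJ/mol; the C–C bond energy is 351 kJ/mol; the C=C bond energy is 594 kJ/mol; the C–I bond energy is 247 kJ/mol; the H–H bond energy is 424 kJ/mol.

Reaction A, by 296 kJ

Reaction A:
  Bonds broken (reactants):
    C≡C: 1 × 809 = 809
    C–H: 2 × 424 = 848
    H–H: 2 × 424 = 848
    Σ(broken) = 2505 kJ
  Bonds formed (products):
    C–C: 1 × 351 = 351
    C–H: 6 × 424 = 2544
    Σ(formed) = 2895 kJ
  ΔH_A = 2505 − 2895 = −390 kJ
Reaction B:
  Bonds broken (reactants):
    C–C: 1 × 351 = 351
    C–H: 6 × 424 = 2544
    C=C: 1 × 594 = 594
    I–I: 1 × 157 = 157
    Σ(broken) = 3646 kJ
  Bonds formed (products):
    C–C: 2 × 351 = 702
    C–H: 6 × 424 = 2544
    C–I: 2 × 247 = 494
    Σ(formed) = 3740 kJ
  ΔH_B = 3646 − 3740 = −94 kJ
ΔH_A − ΔH_B = −296 kJ, so reaction A has the more negative ΔH; |ΔH_A − ΔH_B| = 296 kJ.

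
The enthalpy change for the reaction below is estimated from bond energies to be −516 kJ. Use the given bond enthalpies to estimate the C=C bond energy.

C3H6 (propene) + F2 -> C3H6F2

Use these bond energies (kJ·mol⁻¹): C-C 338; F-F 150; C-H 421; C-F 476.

D(C=C) ≈ 624 kJ/mol

Let D be the C=C bond energy.
Σ(broken) = 1×338 + 6×421 + 1×D + 1×150 = 3014 + D
Σ(formed) = 2×338 + 2×476 + 6×421 = 4154
ΔH = Σ(broken) − Σ(formed) = (3014 + D) − (4154) = −1140 + D
Setting this equal to −516 kJ gives D = 624 kJ/mol.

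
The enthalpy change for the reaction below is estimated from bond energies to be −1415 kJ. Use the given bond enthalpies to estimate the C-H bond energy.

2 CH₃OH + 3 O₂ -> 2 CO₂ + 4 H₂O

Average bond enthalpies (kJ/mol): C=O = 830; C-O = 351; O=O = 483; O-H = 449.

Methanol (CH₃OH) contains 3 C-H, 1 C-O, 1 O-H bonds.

D(C-H) ≈ 408 kJ/mol

Let D be the C-H bond energy.
Σ(broken) = 6×D + 2×351 + 2×449 + 3×483 = 3049 + 6D
Σ(formed) = 4×830 + 8×449 = 6912
ΔH = Σ(broken) − Σ(formed) = (3049 + 6D) − (6912) = −3863 + 6D
Setting this equal to −1415 kJ gives 6D = 2448, so D = 408 kJ/mol.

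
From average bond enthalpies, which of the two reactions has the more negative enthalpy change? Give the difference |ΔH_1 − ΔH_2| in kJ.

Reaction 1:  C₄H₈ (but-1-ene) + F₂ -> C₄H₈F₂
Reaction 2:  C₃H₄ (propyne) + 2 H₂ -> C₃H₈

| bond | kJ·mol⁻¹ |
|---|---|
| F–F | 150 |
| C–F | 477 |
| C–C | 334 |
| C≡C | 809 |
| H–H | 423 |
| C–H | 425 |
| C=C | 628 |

Reaction 1:
  Bonds broken (reactants):
    C–C: 2 × 334 = 668
    C–H: 8 × 425 = 3400
    C=C: 1 × 628 = 628
    F–F: 1 × 150 = 150
    Σ(broken) = 4846 kJ
  Bonds formed (products):
    C–C: 3 × 334 = 1002
    C–F: 2 × 477 = 954
    C–H: 8 × 425 = 3400
    Σ(formed) = 5356 kJ
  ΔH_1 = 4846 − 5356 = −510 kJ
Reaction 2:
  Bonds broken (reactants):
    C≡C: 1 × 809 = 809
    C–C: 1 × 334 = 334
    C–H: 4 × 425 = 1700
    H–H: 2 × 423 = 846
    Σ(broken) = 3689 kJ
  Bonds formed (products):
    C–C: 2 × 334 = 668
    C–H: 8 × 425 = 3400
    Σ(formed) = 4068 kJ
  ΔH_2 = 3689 − 4068 = −379 kJ
ΔH_1 − ΔH_2 = −131 kJ, so reaction 1 has the more negative ΔH; |ΔH_1 − ΔH_2| = 131 kJ.

Reaction 1, by 131 kJ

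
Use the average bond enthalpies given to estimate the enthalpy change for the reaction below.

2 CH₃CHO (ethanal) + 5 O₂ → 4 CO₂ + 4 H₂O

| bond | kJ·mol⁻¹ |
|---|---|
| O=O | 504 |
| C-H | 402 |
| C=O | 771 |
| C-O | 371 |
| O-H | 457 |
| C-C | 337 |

Bonds broken (reactants):
  C-C: 2 × 337 = 674
  C-H: 8 × 402 = 3216
  C=O: 2 × 771 = 1542
  O=O: 5 × 504 = 2520
  Σ(broken) = 7952 kJ
Bonds formed (products):
  C=O: 8 × 771 = 6168
  O-H: 8 × 457 = 3656
  Σ(formed) = 9824 kJ
ΔH = Σ(broken) − Σ(formed) = 7952 − 9824 = −1872 kJ

ΔH ≈ −1872 kJ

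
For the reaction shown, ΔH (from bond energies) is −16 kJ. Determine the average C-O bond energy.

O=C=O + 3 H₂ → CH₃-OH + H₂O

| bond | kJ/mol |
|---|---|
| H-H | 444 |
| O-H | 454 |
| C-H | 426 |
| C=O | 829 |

D(C-O) ≈ 366 kJ/mol

Let D be the C-O bond energy.
Σ(broken) = 2×829 + 3×444 = 2990
Σ(formed) = 3×426 + 1×D + 3×454 = 2640 + D
ΔH = Σ(broken) − Σ(formed) = (2990) − (2640 + D) = +350 − D
Setting this equal to −16 kJ gives D = 366 kJ/mol.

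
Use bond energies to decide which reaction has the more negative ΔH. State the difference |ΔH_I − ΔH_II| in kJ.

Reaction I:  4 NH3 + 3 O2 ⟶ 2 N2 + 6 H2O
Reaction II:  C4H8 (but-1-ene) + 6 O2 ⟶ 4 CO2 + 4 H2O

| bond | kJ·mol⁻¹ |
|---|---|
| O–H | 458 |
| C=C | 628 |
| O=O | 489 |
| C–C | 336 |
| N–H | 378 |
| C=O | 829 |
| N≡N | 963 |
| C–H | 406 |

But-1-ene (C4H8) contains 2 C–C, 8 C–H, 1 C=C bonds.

Reaction I:
  Bonds broken (reactants):
    N–H: 12 × 378 = 4536
    O=O: 3 × 489 = 1467
    Σ(broken) = 6003 kJ
  Bonds formed (products):
    N≡N: 2 × 963 = 1926
    O–H: 12 × 458 = 5496
    Σ(formed) = 7422 kJ
  ΔH_I = 6003 − 7422 = −1419 kJ
Reaction II:
  Bonds broken (reactants):
    C–C: 2 × 336 = 672
    C–H: 8 × 406 = 3248
    C=C: 1 × 628 = 628
    O=O: 6 × 489 = 2934
    Σ(broken) = 7482 kJ
  Bonds formed (products):
    C=O: 8 × 829 = 6632
    O–H: 8 × 458 = 3664
    Σ(formed) = 10296 kJ
  ΔH_II = 7482 − 10296 = −2814 kJ
ΔH_I − ΔH_II = +1395 kJ, so reaction II has the more negative ΔH; |ΔH_I − ΔH_II| = 1395 kJ.

Reaction II, by 1395 kJ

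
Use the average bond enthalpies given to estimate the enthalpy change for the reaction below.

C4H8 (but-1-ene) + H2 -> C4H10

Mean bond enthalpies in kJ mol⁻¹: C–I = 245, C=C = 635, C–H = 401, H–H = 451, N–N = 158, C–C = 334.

ΔH ≈ −50 kJ

Bonds broken (reactants):
  C–C: 2 × 334 = 668
  C–H: 8 × 401 = 3208
  C=C: 1 × 635 = 635
  H–H: 1 × 451 = 451
  Σ(broken) = 4962 kJ
Bonds formed (products):
  C–C: 3 × 334 = 1002
  C–H: 10 × 401 = 4010
  Σ(formed) = 5012 kJ
ΔH = Σ(broken) − Σ(formed) = 4962 − 5012 = −50 kJ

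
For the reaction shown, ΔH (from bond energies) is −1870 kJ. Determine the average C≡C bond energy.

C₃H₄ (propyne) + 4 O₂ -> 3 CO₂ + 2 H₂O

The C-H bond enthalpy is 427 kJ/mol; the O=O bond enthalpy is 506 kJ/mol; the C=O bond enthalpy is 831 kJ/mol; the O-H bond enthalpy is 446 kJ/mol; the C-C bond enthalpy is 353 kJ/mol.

D(C≡C) ≈ 815 kJ/mol

Let D be the C≡C bond energy.
Σ(broken) = 1×D + 1×353 + 4×427 + 4×506 = 4085 + D
Σ(formed) = 6×831 + 4×446 = 6770
ΔH = Σ(broken) − Σ(formed) = (4085 + D) − (6770) = −2685 + D
Setting this equal to −1870 kJ gives D = 815 kJ/mol.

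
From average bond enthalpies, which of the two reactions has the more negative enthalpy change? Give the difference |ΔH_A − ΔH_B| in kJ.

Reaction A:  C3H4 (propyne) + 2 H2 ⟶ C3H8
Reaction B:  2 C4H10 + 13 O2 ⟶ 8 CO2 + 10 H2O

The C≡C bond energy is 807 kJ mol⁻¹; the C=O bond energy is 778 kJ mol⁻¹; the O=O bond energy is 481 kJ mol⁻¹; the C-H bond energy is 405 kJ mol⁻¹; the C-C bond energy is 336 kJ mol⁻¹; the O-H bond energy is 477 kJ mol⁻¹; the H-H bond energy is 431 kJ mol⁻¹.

Reaction A:
  Bonds broken (reactants):
    C≡C: 1 × 807 = 807
    C-C: 1 × 336 = 336
    C-H: 4 × 405 = 1620
    H-H: 2 × 431 = 862
    Σ(broken) = 3625 kJ
  Bonds formed (products):
    C-C: 2 × 336 = 672
    C-H: 8 × 405 = 3240
    Σ(formed) = 3912 kJ
  ΔH_A = 3625 − 3912 = −287 kJ
Reaction B:
  Bonds broken (reactants):
    C-C: 6 × 336 = 2016
    C-H: 20 × 405 = 8100
    O=O: 13 × 481 = 6253
    Σ(broken) = 16369 kJ
  Bonds formed (products):
    C=O: 16 × 778 = 12448
    O-H: 20 × 477 = 9540
    Σ(formed) = 21988 kJ
  ΔH_B = 16369 − 21988 = −5619 kJ
ΔH_A − ΔH_B = +5332 kJ, so reaction B has the more negative ΔH; |ΔH_A − ΔH_B| = 5332 kJ.

Reaction B, by 5332 kJ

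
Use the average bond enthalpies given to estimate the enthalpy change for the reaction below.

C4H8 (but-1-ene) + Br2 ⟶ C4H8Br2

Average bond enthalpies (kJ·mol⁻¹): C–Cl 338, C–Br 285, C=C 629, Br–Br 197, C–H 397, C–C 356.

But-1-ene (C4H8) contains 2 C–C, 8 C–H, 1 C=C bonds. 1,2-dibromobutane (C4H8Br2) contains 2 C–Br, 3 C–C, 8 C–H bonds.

Bonds broken (reactants):
  Br–Br: 1 × 197 = 197
  C–C: 2 × 356 = 712
  C–H: 8 × 397 = 3176
  C=C: 1 × 629 = 629
  Σ(broken) = 4714 kJ
Bonds formed (products):
  C–Br: 2 × 285 = 570
  C–C: 3 × 356 = 1068
  C–H: 8 × 397 = 3176
  Σ(formed) = 4814 kJ
ΔH = Σ(broken) − Σ(formed) = 4714 − 4814 = −100 kJ

ΔH ≈ −100 kJ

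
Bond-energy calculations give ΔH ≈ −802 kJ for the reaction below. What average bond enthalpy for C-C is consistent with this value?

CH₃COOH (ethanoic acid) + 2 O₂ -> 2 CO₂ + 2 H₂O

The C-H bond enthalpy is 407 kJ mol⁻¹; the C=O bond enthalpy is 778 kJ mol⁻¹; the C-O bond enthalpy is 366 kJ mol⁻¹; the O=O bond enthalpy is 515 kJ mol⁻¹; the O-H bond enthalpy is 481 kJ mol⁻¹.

Let D be the C-C bond energy.
Σ(broken) = 1×D + 3×407 + 1×366 + 1×778 + 1×481 + 2×515 = 3876 + D
Σ(formed) = 4×778 + 4×481 = 5036
ΔH = Σ(broken) − Σ(formed) = (3876 + D) − (5036) = −1160 + D
Setting this equal to −802 kJ gives D = 358 kJ/mol.

D(C-C) ≈ 358 kJ/mol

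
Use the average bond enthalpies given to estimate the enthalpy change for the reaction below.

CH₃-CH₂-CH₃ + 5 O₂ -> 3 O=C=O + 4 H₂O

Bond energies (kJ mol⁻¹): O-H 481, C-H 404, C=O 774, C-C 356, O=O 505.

Bonds broken (reactants):
  C-C: 2 × 356 = 712
  C-H: 8 × 404 = 3232
  O=O: 5 × 505 = 2525
  Σ(broken) = 6469 kJ
Bonds formed (products):
  C=O: 6 × 774 = 4644
  O-H: 8 × 481 = 3848
  Σ(formed) = 8492 kJ
ΔH = Σ(broken) − Σ(formed) = 6469 − 8492 = −2023 kJ

ΔH ≈ −2023 kJ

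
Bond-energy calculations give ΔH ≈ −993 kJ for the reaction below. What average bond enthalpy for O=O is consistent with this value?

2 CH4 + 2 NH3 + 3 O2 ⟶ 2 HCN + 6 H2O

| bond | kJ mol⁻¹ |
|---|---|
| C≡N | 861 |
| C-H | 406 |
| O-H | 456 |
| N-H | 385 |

Let D be the O=O bond energy.
Σ(broken) = 8×406 + 6×385 + 3×D = 5558 + 3D
Σ(formed) = 2×861 + 2×406 + 12×456 = 8006
ΔH = Σ(broken) − Σ(formed) = (5558 + 3D) − (8006) = −2448 + 3D
Setting this equal to −993 kJ gives 3D = 1455, so D = 485 kJ/mol.

D(O=O) ≈ 485 kJ/mol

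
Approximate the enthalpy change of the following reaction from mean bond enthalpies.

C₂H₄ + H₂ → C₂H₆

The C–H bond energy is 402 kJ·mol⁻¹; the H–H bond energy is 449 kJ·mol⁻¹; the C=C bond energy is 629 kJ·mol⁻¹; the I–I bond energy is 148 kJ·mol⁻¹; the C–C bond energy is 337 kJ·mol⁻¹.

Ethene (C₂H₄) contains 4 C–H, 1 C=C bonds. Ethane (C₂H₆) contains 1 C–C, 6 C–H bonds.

ΔH ≈ −63 kJ

Bonds broken (reactants):
  C–H: 4 × 402 = 1608
  C=C: 1 × 629 = 629
  H–H: 1 × 449 = 449
  Σ(broken) = 2686 kJ
Bonds formed (products):
  C–C: 1 × 337 = 337
  C–H: 6 × 402 = 2412
  Σ(formed) = 2749 kJ
ΔH = Σ(broken) − Σ(formed) = 2686 − 2749 = −63 kJ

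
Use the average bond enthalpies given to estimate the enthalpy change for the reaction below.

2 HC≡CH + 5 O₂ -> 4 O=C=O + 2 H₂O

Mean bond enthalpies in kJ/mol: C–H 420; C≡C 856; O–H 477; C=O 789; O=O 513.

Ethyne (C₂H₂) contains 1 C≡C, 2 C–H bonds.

Bonds broken (reactants):
  C≡C: 2 × 856 = 1712
  C–H: 4 × 420 = 1680
  O=O: 5 × 513 = 2565
  Σ(broken) = 5957 kJ
Bonds formed (products):
  C=O: 8 × 789 = 6312
  O–H: 4 × 477 = 1908
  Σ(formed) = 8220 kJ
ΔH = Σ(broken) − Σ(formed) = 5957 − 8220 = −2263 kJ

ΔH ≈ −2263 kJ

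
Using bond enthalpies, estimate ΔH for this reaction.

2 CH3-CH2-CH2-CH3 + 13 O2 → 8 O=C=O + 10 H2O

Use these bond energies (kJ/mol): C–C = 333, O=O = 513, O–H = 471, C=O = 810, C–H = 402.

Bonds broken (reactants):
  C–C: 6 × 333 = 1998
  C–H: 20 × 402 = 8040
  O=O: 13 × 513 = 6669
  Σ(broken) = 16707 kJ
Bonds formed (products):
  C=O: 16 × 810 = 12960
  O–H: 20 × 471 = 9420
  Σ(formed) = 22380 kJ
ΔH = Σ(broken) − Σ(formed) = 16707 − 22380 = −5673 kJ

ΔH ≈ −5673 kJ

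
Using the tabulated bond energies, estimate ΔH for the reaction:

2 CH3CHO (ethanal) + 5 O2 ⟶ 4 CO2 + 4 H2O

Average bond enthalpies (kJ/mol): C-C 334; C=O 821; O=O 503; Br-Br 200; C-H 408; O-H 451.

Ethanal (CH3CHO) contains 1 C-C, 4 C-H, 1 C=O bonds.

Bonds broken (reactants):
  C-C: 2 × 334 = 668
  C-H: 8 × 408 = 3264
  C=O: 2 × 821 = 1642
  O=O: 5 × 503 = 2515
  Σ(broken) = 8089 kJ
Bonds formed (products):
  C=O: 8 × 821 = 6568
  O-H: 8 × 451 = 3608
  Σ(formed) = 10176 kJ
ΔH = Σ(broken) − Σ(formed) = 8089 − 10176 = −2087 kJ

ΔH ≈ −2087 kJ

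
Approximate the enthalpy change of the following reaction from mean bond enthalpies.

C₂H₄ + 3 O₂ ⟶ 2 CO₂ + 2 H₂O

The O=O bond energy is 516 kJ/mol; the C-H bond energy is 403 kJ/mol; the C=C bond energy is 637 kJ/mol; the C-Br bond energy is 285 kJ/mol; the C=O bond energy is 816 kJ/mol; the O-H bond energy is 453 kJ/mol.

ΔH ≈ −1279 kJ

Bonds broken (reactants):
  C-H: 4 × 403 = 1612
  C=C: 1 × 637 = 637
  O=O: 3 × 516 = 1548
  Σ(broken) = 3797 kJ
Bonds formed (products):
  C=O: 4 × 816 = 3264
  O-H: 4 × 453 = 1812
  Σ(formed) = 5076 kJ
ΔH = Σ(broken) − Σ(formed) = 3797 − 5076 = −1279 kJ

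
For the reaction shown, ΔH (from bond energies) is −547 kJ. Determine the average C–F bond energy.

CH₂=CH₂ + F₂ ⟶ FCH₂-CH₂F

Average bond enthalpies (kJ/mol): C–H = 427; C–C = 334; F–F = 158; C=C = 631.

Let D be the C–F bond energy.
Σ(broken) = 4×427 + 1×631 + 1×158 = 2497
Σ(formed) = 1×334 + 2×D + 4×427 = 2042 + 2D
ΔH = Σ(broken) − Σ(formed) = (2497) − (2042 + 2D) = +455 − 2D
Setting this equal to −547 kJ gives 2D = 1002, so D = 501 kJ/mol.

D(C–F) ≈ 501 kJ/mol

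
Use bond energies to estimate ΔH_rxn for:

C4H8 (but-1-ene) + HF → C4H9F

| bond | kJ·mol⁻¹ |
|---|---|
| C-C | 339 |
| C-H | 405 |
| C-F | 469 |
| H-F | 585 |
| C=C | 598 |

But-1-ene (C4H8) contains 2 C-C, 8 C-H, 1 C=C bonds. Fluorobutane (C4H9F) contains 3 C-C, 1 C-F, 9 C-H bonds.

ΔH ≈ −30 kJ

Bonds broken (reactants):
  C-C: 2 × 339 = 678
  C-H: 8 × 405 = 3240
  C=C: 1 × 598 = 598
  H-F: 1 × 585 = 585
  Σ(broken) = 5101 kJ
Bonds formed (products):
  C-C: 3 × 339 = 1017
  C-F: 1 × 469 = 469
  C-H: 9 × 405 = 3645
  Σ(formed) = 5131 kJ
ΔH = Σ(broken) − Σ(formed) = 5101 − 5131 = −30 kJ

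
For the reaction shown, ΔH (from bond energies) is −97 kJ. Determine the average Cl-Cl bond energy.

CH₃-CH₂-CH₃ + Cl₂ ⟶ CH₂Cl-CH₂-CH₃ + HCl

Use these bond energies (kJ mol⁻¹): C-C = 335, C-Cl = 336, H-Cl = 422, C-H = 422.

D(Cl-Cl) ≈ 239 kJ/mol

Let D be the Cl-Cl bond energy.
Σ(broken) = 2×335 + 8×422 + 1×D = 4046 + D
Σ(formed) = 2×335 + 1×336 + 7×422 + 1×422 = 4382
ΔH = Σ(broken) − Σ(formed) = (4046 + D) − (4382) = −336 + D
Setting this equal to −97 kJ gives D = 239 kJ/mol.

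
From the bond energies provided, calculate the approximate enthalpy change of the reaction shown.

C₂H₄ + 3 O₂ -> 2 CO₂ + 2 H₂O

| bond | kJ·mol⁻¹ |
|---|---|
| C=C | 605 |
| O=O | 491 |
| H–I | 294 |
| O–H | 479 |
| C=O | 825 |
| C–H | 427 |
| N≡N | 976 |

ΔH ≈ −1430 kJ

Bonds broken (reactants):
  C–H: 4 × 427 = 1708
  C=C: 1 × 605 = 605
  O=O: 3 × 491 = 1473
  Σ(broken) = 3786 kJ
Bonds formed (products):
  C=O: 4 × 825 = 3300
  O–H: 4 × 479 = 1916
  Σ(formed) = 5216 kJ
ΔH = Σ(broken) − Σ(formed) = 3786 − 5216 = −1430 kJ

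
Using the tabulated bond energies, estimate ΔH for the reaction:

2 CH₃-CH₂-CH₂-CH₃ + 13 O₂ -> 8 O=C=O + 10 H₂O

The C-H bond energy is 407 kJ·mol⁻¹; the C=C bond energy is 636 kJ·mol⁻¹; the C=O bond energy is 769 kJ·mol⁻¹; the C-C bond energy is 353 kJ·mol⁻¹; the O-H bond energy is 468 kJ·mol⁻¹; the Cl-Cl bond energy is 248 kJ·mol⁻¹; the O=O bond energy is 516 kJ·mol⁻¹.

Bonds broken (reactants):
  C-C: 6 × 353 = 2118
  C-H: 20 × 407 = 8140
  O=O: 13 × 516 = 6708
  Σ(broken) = 16966 kJ
Bonds formed (products):
  C=O: 16 × 769 = 12304
  O-H: 20 × 468 = 9360
  Σ(formed) = 21664 kJ
ΔH = Σ(broken) − Σ(formed) = 16966 − 21664 = −4698 kJ

ΔH ≈ −4698 kJ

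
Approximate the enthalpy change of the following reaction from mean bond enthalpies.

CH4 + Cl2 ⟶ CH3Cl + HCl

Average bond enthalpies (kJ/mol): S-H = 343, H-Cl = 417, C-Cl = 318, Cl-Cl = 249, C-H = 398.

Bonds broken (reactants):
  C-H: 4 × 398 = 1592
  Cl-Cl: 1 × 249 = 249
  Σ(broken) = 1841 kJ
Bonds formed (products):
  C-Cl: 1 × 318 = 318
  C-H: 3 × 398 = 1194
  H-Cl: 1 × 417 = 417
  Σ(formed) = 1929 kJ
ΔH = Σ(broken) − Σ(formed) = 1841 − 1929 = −88 kJ

ΔH ≈ −88 kJ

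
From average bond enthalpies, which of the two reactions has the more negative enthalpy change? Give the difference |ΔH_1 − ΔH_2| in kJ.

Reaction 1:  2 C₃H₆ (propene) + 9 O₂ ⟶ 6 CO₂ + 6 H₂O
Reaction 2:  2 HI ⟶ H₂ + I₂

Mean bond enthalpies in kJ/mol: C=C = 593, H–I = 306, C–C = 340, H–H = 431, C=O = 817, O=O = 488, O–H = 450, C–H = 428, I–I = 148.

Reaction 1, by 3843 kJ

Reaction 1:
  Bonds broken (reactants):
    C–C: 2 × 340 = 680
    C–H: 12 × 428 = 5136
    C=C: 2 × 593 = 1186
    O=O: 9 × 488 = 4392
    Σ(broken) = 11394 kJ
  Bonds formed (products):
    C=O: 12 × 817 = 9804
    O–H: 12 × 450 = 5400
    Σ(formed) = 15204 kJ
  ΔH_1 = 11394 − 15204 = −3810 kJ
Reaction 2:
  Bonds broken (reactants):
    H–I: 2 × 306 = 612
    Σ(broken) = 612 kJ
  Bonds formed (products):
    H–H: 1 × 431 = 431
    I–I: 1 × 148 = 148
    Σ(formed) = 579 kJ
  ΔH_2 = 612 − 579 = +33 kJ
ΔH_1 − ΔH_2 = −3843 kJ, so reaction 1 has the more negative ΔH; |ΔH_1 − ΔH_2| = 3843 kJ.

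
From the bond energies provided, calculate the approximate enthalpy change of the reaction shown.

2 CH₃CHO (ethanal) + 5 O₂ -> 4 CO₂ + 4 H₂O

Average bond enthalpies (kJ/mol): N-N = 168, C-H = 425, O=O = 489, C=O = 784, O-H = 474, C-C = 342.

ΔH ≈ −1967 kJ

Bonds broken (reactants):
  C-C: 2 × 342 = 684
  C-H: 8 × 425 = 3400
  C=O: 2 × 784 = 1568
  O=O: 5 × 489 = 2445
  Σ(broken) = 8097 kJ
Bonds formed (products):
  C=O: 8 × 784 = 6272
  O-H: 8 × 474 = 3792
  Σ(formed) = 10064 kJ
ΔH = Σ(broken) − Σ(formed) = 8097 − 10064 = −1967 kJ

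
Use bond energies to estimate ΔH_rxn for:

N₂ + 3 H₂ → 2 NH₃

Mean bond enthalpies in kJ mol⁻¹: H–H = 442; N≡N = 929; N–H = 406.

Bonds broken (reactants):
  H–H: 3 × 442 = 1326
  N≡N: 1 × 929 = 929
  Σ(broken) = 2255 kJ
Bonds formed (products):
  N–H: 6 × 406 = 2436
  Σ(formed) = 2436 kJ
ΔH = Σ(broken) − Σ(formed) = 2255 − 2436 = −181 kJ

ΔH ≈ −181 kJ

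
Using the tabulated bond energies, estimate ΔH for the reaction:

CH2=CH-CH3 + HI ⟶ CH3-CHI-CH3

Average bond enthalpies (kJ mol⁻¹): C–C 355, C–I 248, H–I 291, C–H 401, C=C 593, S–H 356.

Bonds broken (reactants):
  C–C: 1 × 355 = 355
  C–H: 6 × 401 = 2406
  C=C: 1 × 593 = 593
  H–I: 1 × 291 = 291
  Σ(broken) = 3645 kJ
Bonds formed (products):
  C–C: 2 × 355 = 710
  C–H: 7 × 401 = 2807
  C–I: 1 × 248 = 248
  Σ(formed) = 3765 kJ
ΔH = Σ(broken) − Σ(formed) = 3645 − 3765 = −120 kJ

ΔH ≈ −120 kJ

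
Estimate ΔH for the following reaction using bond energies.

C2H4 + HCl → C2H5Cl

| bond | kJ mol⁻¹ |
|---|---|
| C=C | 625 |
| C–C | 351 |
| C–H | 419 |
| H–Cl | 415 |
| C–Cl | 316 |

Bonds broken (reactants):
  C–H: 4 × 419 = 1676
  C=C: 1 × 625 = 625
  H–Cl: 1 × 415 = 415
  Σ(broken) = 2716 kJ
Bonds formed (products):
  C–C: 1 × 351 = 351
  C–Cl: 1 × 316 = 316
  C–H: 5 × 419 = 2095
  Σ(formed) = 2762 kJ
ΔH = Σ(broken) − Σ(formed) = 2716 − 2762 = −46 kJ

ΔH ≈ −46 kJ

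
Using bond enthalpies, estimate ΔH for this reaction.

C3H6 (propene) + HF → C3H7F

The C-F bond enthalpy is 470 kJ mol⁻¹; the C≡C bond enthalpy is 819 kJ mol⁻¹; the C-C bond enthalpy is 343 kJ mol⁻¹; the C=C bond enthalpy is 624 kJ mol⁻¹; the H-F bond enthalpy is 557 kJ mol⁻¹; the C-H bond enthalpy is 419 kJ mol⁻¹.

Bonds broken (reactants):
  C-C: 1 × 343 = 343
  C-H: 6 × 419 = 2514
  C=C: 1 × 624 = 624
  H-F: 1 × 557 = 557
  Σ(broken) = 4038 kJ
Bonds formed (products):
  C-C: 2 × 343 = 686
  C-F: 1 × 470 = 470
  C-H: 7 × 419 = 2933
  Σ(formed) = 4089 kJ
ΔH = Σ(broken) − Σ(formed) = 4038 − 4089 = −51 kJ

ΔH ≈ −51 kJ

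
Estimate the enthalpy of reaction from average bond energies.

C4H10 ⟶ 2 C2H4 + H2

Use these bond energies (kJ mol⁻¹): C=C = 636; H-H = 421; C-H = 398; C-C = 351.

ΔH ≈ +156 kJ

Bonds broken (reactants):
  C-C: 3 × 351 = 1053
  C-H: 10 × 398 = 3980
  Σ(broken) = 5033 kJ
Bonds formed (products):
  C-H: 8 × 398 = 3184
  C=C: 2 × 636 = 1272
  H-H: 1 × 421 = 421
  Σ(formed) = 4877 kJ
ΔH = Σ(broken) − Σ(formed) = 5033 − 4877 = +156 kJ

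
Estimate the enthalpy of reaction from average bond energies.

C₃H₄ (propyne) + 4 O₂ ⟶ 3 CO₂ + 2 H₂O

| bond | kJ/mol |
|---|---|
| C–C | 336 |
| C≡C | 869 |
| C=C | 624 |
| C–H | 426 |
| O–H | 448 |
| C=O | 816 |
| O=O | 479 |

ΔH ≈ −1863 kJ

Bonds broken (reactants):
  C≡C: 1 × 869 = 869
  C–C: 1 × 336 = 336
  C–H: 4 × 426 = 1704
  O=O: 4 × 479 = 1916
  Σ(broken) = 4825 kJ
Bonds formed (products):
  C=O: 6 × 816 = 4896
  O–H: 4 × 448 = 1792
  Σ(formed) = 6688 kJ
ΔH = Σ(broken) − Σ(formed) = 4825 − 6688 = −1863 kJ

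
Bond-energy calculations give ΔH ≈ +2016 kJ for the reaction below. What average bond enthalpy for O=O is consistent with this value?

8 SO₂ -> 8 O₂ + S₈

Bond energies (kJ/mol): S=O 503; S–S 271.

Let D be the O=O bond energy.
Σ(broken) = 16×503 = 8048
Σ(formed) = 8×D + 8×271 = 2168 + 8D
ΔH = Σ(broken) − Σ(formed) = (8048) − (2168 + 8D) = +5880 − 8D
Setting this equal to +2016 kJ gives 8D = 3864, so D = 483 kJ/mol.

D(O=O) ≈ 483 kJ/mol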